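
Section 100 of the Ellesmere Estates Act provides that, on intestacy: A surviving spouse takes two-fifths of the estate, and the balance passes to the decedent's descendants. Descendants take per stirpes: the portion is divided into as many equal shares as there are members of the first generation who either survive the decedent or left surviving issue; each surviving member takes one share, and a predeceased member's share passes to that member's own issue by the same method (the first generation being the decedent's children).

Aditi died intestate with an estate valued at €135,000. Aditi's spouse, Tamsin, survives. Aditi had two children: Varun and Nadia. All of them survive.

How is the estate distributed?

Tamsin: €54,000; Varun: €40,500; Nadia: €40,500

Tamsin takes two-fifths of €135,000 = €54,000. The remaining €81,000 passes to the descendants.
The descendants' portion (€81,000) is divided into 2 shares of €40,500: Varun and Nadia each take €40,500.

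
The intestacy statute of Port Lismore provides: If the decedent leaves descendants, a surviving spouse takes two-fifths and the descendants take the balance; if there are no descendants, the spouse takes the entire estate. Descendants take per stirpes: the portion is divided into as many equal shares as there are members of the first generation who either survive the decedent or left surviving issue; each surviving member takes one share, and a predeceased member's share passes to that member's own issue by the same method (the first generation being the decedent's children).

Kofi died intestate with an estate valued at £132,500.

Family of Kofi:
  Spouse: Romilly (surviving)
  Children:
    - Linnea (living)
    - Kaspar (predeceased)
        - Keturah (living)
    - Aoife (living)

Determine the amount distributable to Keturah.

Romilly takes two-fifths of £132,500 = £53,000. The remaining £79,500 passes to the descendants.
The descendants' portion (£79,500) is divided into 3 shares of £26,500: Linnea and Aoife each take £26,500; Kaspar's £26,500 share passes to Kaspar's issue.
Kaspar's share (£26,500) passes entirely to Keturah.

Keturah receives £26,500.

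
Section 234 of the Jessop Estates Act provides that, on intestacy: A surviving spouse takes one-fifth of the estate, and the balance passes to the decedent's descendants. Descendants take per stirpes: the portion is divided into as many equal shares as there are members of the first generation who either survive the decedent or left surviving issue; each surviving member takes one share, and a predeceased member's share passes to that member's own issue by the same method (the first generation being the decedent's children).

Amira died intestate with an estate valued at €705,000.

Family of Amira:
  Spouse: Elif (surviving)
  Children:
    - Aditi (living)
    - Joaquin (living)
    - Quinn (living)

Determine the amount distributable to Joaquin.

Joaquin receives €188,000.

Elif takes one-fifth of €705,000 = €141,000. The remaining €564,000 passes to the descendants.
The descendants' portion (€564,000) is divided into 3 shares of €188,000: Aditi, Joaquin, and Quinn each take €188,000.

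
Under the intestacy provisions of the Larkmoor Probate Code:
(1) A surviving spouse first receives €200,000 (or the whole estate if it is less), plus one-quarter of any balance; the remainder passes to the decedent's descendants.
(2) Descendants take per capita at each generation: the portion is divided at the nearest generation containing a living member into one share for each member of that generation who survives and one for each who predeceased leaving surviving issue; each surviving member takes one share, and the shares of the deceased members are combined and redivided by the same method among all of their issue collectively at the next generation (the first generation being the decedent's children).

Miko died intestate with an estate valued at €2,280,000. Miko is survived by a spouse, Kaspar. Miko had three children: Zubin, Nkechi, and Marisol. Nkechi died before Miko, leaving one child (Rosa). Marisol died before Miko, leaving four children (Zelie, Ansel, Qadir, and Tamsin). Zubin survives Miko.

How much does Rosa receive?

Kaspar first takes €200,000, leaving a balance of €2,080,000. Kaspar then takes one-quarter of the balance (€520,000), for a total of €720,000. The remaining €1,560,000 passes to the descendants.
The descendants' portion (€1,560,000) is divided at the children's generation into 3 shares of €520,000. Zubin takes €520,000. The 2 shares of the deceased (Nkechi and Marisol) are combined into a pool of €1,040,000.
That pool (€1,040,000) is divided at the grandchildren's generation equally among Rosa, Zelie, Ansel, Qadir, and Tamsin: €208,000 each.

Rosa receives €208,000.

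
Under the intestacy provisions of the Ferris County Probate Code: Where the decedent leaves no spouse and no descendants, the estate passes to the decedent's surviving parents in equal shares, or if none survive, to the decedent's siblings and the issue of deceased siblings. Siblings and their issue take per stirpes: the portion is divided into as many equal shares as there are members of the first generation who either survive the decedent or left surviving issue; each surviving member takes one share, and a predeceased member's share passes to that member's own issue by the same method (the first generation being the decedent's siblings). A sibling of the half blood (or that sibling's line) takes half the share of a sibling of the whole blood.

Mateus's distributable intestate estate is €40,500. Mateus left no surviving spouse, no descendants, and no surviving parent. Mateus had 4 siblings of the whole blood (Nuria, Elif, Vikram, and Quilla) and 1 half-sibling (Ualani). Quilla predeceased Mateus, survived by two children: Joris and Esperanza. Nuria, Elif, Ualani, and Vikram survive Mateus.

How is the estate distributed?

The entire €40,500 passes to the siblings and their issue.
Counting each half-blood sibling's line as half a unit, there are 9/2 units in €40,500, so one unit is €9,000. Whole-blood lines (Nuria, Elif, Vikram, and Quilla) take €9,000 each; half-blood lines (Ualani) take €4,500 each.
Quilla's share (€9,000) is divided into 2 shares of €4,500: Joris and Esperanza each take €4,500.

Nuria: €9,000; Elif: €9,000; Ualani: €4,500; Vikram: €9,000; Joris: €4,500; Esperanza: €4,500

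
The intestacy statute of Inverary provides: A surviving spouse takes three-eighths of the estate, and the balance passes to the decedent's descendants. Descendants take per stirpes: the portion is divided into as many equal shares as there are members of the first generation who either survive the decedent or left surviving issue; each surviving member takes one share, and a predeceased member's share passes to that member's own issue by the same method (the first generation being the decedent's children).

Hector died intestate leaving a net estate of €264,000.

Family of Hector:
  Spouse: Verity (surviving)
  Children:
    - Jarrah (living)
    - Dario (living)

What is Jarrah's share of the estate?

Verity takes three-eighths of €264,000 = €99,000. The remaining €165,000 passes to the descendants.
The descendants' portion (€165,000) is divided into 2 shares of €82,500: Jarrah and Dario each take €82,500.

Jarrah receives €82,500.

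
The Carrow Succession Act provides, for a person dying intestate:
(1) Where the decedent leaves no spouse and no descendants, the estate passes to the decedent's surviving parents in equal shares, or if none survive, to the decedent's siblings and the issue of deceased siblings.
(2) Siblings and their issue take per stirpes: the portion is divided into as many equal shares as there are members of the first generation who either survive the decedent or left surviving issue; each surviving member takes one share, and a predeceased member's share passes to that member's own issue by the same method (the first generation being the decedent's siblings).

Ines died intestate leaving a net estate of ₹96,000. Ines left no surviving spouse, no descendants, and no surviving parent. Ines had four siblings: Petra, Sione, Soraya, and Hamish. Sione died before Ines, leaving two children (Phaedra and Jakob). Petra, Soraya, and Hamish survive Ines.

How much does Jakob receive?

The entire ₹96,000 passes to the siblings and their issue.
That amount (₹96,000) is divided into 4 shares of ₹24,000: Petra, Soraya, and Hamish each take ₹24,000; Sione's ₹24,000 share passes to Sione's issue.
Sione's share (₹24,000) is divided into 2 shares of ₹12,000: Phaedra and Jakob each take ₹12,000.

Jakob receives ₹12,000.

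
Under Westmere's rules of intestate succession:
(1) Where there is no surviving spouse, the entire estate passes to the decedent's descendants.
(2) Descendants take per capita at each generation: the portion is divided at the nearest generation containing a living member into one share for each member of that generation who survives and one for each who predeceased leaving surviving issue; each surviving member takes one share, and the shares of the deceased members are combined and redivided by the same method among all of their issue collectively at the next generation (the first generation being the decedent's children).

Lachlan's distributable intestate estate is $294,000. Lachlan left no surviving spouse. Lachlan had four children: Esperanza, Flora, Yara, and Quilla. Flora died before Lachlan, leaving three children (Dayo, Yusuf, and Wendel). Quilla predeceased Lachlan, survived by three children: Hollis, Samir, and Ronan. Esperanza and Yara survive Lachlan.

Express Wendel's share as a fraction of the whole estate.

The entire $294,000 passes to the descendants.
That amount ($294,000) is divided at the children's generation into 4 shares of $73,500. Esperanza and Yara each take $73,500. The 2 shares of the deceased (Flora and Quilla) are combined into a pool of $147,000.
That pool ($147,000) is divided at the grandchildren's generation equally among Dayo, Yusuf, Wendel, Hollis, Samir, and Ronan: $24,500 each.

Wendel receives 1/12 of the estate.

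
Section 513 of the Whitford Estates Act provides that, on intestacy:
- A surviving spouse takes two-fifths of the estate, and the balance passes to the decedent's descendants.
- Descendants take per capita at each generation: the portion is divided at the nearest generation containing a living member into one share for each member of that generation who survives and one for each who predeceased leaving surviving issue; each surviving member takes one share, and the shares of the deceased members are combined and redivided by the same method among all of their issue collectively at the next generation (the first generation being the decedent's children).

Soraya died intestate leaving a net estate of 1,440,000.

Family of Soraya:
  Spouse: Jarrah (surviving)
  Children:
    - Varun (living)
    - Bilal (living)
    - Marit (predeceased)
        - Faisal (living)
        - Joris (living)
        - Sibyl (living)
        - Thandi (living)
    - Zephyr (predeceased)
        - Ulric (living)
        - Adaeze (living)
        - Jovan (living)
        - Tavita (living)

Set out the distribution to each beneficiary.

Jarrah: 576,000; Varun: 216,000; Bilal: 216,000; Faisal: 54,000; Joris: 54,000; Sibyl: 54,000; Thandi: 54,000; Ulric: 54,000; Adaeze: 54,000; Jovan: 54,000; Tavita: 54,000

Jarrah takes two-fifths of 1,440,000 = 576,000. The remaining 864,000 passes to the descendants.
The descendants' portion (864,000) is divided at the children's generation into 4 shares of 216,000. Varun and Bilal each take 216,000. The 2 shares of the deceased (Marit and Zephyr) are combined into a pool of 432,000.
That pool (432,000) is divided at the grandchildren's generation equally among Faisal, Joris, Sibyl, Thandi, Ulric, Adaeze, Jovan, and Tavita: 54,000 each.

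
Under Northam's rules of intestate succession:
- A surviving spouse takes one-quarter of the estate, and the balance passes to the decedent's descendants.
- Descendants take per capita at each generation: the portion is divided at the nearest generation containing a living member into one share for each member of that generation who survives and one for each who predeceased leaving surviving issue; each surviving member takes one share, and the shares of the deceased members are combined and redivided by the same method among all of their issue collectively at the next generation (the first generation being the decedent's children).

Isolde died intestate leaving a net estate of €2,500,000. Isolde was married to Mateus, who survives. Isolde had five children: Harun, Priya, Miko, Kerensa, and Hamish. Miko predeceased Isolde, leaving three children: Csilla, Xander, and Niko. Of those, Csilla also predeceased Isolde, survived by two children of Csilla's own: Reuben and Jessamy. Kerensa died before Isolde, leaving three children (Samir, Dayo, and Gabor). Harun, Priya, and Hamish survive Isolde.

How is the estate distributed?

Mateus takes one-quarter of €2,500,000 = €625,000. The remaining €1,875,000 passes to the descendants.
The descendants' portion (€1,875,000) is divided at the children's generation into 5 shares of €375,000. Harun, Priya, and Hamish each take €375,000. The 2 shares of the deceased (Miko and Kerensa) are combined into a pool of €750,000.
That pool (€750,000) is divided at the grandchildren's generation into 6 shares of €125,000. Xander, Niko, Samir, Dayo, and Gabor each take €125,000. The remaining share for the deceased Csilla (€125,000) is carried to the next generation.
That pool (€125,000) is divided at the great-grandchildren's generation equally among Reuben and Jessamy: €62,500 each.

Mateus: €625,000; Harun: €375,000; Priya: €375,000; Reuben: €62,500; Jessamy: €62,500; Xander: €125,000; Niko: €125,000; Samir: €125,000; Dayo: €125,000; Gabor: €125,000; Hamish: €375,000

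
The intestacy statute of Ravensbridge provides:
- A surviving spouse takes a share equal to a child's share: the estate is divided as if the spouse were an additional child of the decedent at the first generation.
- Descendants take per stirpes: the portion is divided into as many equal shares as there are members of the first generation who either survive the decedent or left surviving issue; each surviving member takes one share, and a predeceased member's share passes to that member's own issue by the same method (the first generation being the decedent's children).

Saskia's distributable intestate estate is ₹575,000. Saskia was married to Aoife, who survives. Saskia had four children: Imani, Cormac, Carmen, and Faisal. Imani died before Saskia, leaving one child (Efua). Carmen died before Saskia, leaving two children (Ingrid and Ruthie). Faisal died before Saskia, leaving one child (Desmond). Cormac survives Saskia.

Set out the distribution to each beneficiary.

The spouse counts as an additional share at the children's level, so there are 5 primary shares of ₹115,000. Aoife takes one such share (₹115,000).
The children's combined portion (₹460,000) is divided into 4 shares of ₹115,000: Cormac takes ₹115,000; Imani's ₹115,000 share passes to Imani's issue; Carmen's ₹115,000 share passes to Carmen's issue; Faisal's ₹115,000 share passes to Faisal's issue.
Imani's share (₹115,000) passes entirely to Efua.
Carmen's share (₹115,000) is divided into 2 shares of ₹57,500: Ingrid and Ruthie each take ₹57,500.
Faisal's share (₹115,000) passes entirely to Desmond.

Aoife: ₹115,000; Efua: ₹115,000; Cormac: ₹115,000; Ingrid: ₹57,500; Ruthie: ₹57,500; Desmond: ₹115,000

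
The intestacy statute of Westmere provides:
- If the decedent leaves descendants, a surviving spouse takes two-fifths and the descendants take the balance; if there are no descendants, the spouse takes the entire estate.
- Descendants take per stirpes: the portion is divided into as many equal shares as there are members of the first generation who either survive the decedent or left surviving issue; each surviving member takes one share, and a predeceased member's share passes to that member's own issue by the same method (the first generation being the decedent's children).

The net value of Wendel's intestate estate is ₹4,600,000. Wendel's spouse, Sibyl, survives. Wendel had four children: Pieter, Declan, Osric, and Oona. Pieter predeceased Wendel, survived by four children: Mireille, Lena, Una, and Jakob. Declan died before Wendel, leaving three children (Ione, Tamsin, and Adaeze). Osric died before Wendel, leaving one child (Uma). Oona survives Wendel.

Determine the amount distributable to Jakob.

Jakob receives ₹172,500.

Sibyl takes two-fifths of ₹4,600,000 = ₹1,840,000. The remaining ₹2,760,000 passes to the descendants.
The descendants' portion (₹2,760,000) is divided into 4 shares of ₹690,000: Oona takes ₹690,000; Pieter's ₹690,000 share passes to Pieter's issue; Declan's ₹690,000 share passes to Declan's issue; Osric's ₹690,000 share passes to Osric's issue.
Pieter's share (₹690,000) is divided into 4 shares of ₹172,500: Mireille, Lena, Una, and Jakob each take ₹172,500.
Declan's share (₹690,000) is divided into 3 shares of ₹230,000: Ione, Tamsin, and Adaeze each take ₹230,000.
Osric's share (₹690,000) passes entirely to Uma.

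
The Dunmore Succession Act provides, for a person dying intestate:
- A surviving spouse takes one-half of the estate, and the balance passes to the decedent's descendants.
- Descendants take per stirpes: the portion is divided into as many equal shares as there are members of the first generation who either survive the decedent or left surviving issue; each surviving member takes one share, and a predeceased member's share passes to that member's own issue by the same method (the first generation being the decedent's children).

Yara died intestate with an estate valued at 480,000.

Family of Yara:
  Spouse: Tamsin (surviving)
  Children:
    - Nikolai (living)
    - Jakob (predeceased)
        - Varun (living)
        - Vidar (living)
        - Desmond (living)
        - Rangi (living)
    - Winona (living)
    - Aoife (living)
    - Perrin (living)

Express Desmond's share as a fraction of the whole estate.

Tamsin takes one-half of 480,000 = 240,000. The remaining 240,000 passes to the descendants.
The descendants' portion (240,000) is divided into 5 shares of 48,000: Nikolai, Winona, Aoife, and Perrin each take 48,000; Jakob's 48,000 share passes to Jakob's issue.
Jakob's share (48,000) is divided into 4 shares of 12,000: Varun, Vidar, Desmond, and Rangi each take 12,000.

Desmond receives 1/40 of the estate.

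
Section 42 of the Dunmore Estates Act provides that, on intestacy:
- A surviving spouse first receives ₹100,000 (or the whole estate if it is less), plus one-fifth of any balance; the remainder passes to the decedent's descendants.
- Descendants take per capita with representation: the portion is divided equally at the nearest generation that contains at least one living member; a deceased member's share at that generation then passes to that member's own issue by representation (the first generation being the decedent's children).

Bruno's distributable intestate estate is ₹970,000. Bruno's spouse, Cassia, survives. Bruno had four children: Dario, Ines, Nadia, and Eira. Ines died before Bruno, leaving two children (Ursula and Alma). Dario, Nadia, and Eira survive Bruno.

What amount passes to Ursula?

Ursula receives ₹87,000.

Cassia first takes ₹100,000, leaving a balance of ₹870,000. Cassia then takes one-fifth of the balance (₹174,000), for a total of ₹274,000. The remaining ₹696,000 passes to the descendants.
The descendants' portion (₹696,000) is divided into 4 shares of ₹174,000: Dario, Nadia, and Eira each take ₹174,000; Ines's ₹174,000 share passes to Ines's issue.
Ines's share (₹174,000) is divided into 2 shares of ₹87,000: Ursula and Alma each take ₹87,000.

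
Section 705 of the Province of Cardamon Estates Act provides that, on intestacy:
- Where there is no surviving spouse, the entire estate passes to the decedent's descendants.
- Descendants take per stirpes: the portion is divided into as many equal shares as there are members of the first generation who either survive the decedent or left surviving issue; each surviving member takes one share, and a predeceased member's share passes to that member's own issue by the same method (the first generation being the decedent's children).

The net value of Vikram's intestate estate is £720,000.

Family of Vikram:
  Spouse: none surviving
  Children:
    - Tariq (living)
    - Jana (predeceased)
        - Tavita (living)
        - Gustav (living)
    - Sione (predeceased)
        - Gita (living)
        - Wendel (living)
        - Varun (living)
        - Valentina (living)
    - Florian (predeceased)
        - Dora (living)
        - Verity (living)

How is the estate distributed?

Tariq: £180,000; Tavita: £90,000; Gustav: £90,000; Gita: £45,000; Wendel: £45,000; Varun: £45,000; Valentina: £45,000; Dora: £90,000; Verity: £90,000

The entire £720,000 passes to the descendants.
That amount (£720,000) is divided into 4 shares of £180,000: Tariq takes £180,000; Jana's £180,000 share passes to Jana's issue; Sione's £180,000 share passes to Sione's issue; Florian's £180,000 share passes to Florian's issue.
Jana's share (£180,000) is divided into 2 shares of £90,000: Tavita and Gustav each take £90,000.
Sione's share (£180,000) is divided into 4 shares of £45,000: Gita, Wendel, Varun, and Valentina each take £45,000.
Florian's share (£180,000) is divided into 2 shares of £90,000: Dora and Verity each take £90,000.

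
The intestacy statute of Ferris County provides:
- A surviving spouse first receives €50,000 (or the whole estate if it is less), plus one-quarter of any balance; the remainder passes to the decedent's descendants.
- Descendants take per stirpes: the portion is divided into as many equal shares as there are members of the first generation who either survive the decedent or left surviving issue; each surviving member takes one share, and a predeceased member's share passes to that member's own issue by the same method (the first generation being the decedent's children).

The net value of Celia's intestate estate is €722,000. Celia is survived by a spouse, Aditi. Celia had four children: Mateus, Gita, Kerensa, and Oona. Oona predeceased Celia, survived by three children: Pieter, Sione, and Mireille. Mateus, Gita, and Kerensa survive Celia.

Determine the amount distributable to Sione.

Aditi first takes €50,000, leaving a balance of €672,000. Aditi then takes one-quarter of the balance (€168,000), for a total of €218,000. The remaining €504,000 passes to the descendants.
The descendants' portion (€504,000) is divided into 4 shares of €126,000: Mateus, Gita, and Kerensa each take €126,000; Oona's €126,000 share passes to Oona's issue.
Oona's share (€126,000) is divided into 3 shares of €42,000: Pieter, Sione, and Mireille each take €42,000.

Sione receives €42,000.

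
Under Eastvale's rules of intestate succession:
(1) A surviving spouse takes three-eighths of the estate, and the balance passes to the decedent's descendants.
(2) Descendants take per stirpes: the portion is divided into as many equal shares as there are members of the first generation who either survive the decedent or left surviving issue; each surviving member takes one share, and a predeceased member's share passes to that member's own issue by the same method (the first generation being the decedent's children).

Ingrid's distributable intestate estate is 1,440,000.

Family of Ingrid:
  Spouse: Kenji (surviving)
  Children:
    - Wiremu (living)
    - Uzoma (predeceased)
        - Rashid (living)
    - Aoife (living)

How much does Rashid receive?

Kenji takes three-eighths of 1,440,000 = 540,000. The remaining 900,000 passes to the descendants.
The descendants' portion (900,000) is divided into 3 shares of 300,000: Wiremu and Aoife each take 300,000; Uzoma's 300,000 share passes to Uzoma's issue.
Uzoma's share (300,000) passes entirely to Rashid.

Rashid receives 300,000.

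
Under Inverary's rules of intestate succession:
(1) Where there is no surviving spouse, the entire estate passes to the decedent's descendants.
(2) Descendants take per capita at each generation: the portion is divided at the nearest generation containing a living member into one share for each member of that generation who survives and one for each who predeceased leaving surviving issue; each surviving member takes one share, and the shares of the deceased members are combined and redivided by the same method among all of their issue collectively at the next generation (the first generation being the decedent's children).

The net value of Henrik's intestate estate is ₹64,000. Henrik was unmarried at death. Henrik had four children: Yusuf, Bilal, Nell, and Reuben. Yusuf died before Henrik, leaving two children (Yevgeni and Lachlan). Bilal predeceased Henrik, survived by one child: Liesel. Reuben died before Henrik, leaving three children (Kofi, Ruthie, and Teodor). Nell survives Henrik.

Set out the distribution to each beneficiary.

Yevgeni: ₹8,000; Lachlan: ₹8,000; Liesel: ₹8,000; Nell: ₹16,000; Kofi: ₹8,000; Ruthie: ₹8,000; Teodor: ₹8,000

The entire ₹64,000 passes to the descendants.
That amount (₹64,000) is divided at the children's generation into 4 shares of ₹16,000. Nell takes ₹16,000. The 3 shares of the deceased (Yusuf, Bilal, and Reuben) are combined into a pool of ₹48,000.
That pool (₹48,000) is divided at the grandchildren's generation equally among Yevgeni, Lachlan, Liesel, Kofi, Ruthie, and Teodor: ₹8,000 each.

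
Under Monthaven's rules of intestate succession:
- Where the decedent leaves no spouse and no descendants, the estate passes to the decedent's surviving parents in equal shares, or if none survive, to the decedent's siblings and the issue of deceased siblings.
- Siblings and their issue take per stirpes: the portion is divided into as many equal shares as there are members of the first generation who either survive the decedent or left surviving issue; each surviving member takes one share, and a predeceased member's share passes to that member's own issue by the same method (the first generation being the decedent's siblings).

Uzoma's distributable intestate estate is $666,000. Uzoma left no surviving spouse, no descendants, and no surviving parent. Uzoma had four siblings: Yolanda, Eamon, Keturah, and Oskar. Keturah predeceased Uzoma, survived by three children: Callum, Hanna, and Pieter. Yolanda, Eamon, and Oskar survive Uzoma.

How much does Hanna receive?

Hanna receives $55,500.

The entire $666,000 passes to the siblings and their issue.
That amount ($666,000) is divided into 4 shares of $166,500: Yolanda, Eamon, and Oskar each take $166,500; Keturah's $166,500 share passes to Keturah's issue.
Keturah's share ($166,500) is divided into 3 shares of $55,500: Callum, Hanna, and Pieter each take $55,500.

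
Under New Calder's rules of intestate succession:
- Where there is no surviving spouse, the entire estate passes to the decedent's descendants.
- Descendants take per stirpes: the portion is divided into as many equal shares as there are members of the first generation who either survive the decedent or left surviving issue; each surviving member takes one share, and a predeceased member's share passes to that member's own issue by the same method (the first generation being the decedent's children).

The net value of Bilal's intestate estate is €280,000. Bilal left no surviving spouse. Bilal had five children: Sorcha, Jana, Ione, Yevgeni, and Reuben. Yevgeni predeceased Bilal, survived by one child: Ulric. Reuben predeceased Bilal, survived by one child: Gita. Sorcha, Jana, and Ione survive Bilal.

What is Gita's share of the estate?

Gita receives €56,000.

The entire €280,000 passes to the descendants.
That amount (€280,000) is divided into 5 shares of €56,000: Sorcha, Jana, and Ione each take €56,000; Yevgeni's €56,000 share passes to Yevgeni's issue; Reuben's €56,000 share passes to Reuben's issue.
Yevgeni's share (€56,000) passes entirely to Ulric.
Reuben's share (€56,000) passes entirely to Gita.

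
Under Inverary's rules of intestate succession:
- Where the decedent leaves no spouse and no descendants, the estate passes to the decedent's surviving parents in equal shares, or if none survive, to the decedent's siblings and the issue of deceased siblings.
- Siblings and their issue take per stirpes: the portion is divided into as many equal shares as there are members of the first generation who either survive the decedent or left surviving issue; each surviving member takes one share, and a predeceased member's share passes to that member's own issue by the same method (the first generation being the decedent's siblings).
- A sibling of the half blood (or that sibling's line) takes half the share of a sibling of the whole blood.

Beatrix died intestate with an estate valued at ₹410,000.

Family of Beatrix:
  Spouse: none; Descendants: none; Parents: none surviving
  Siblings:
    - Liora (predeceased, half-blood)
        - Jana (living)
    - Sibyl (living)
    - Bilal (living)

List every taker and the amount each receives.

The entire ₹410,000 passes to the siblings and their issue.
Counting each half-blood sibling's line as half a unit, there are 5/2 units in ₹410,000, so one unit is ₹164,000. Whole-blood lines (Sibyl and Bilal) take ₹164,000 each; half-blood lines (Liora) take ₹82,000 each.
Liora's share (₹82,000) passes entirely to Jana.

Jana: ₹82,000; Sibyl: ₹164,000; Bilal: ₹164,000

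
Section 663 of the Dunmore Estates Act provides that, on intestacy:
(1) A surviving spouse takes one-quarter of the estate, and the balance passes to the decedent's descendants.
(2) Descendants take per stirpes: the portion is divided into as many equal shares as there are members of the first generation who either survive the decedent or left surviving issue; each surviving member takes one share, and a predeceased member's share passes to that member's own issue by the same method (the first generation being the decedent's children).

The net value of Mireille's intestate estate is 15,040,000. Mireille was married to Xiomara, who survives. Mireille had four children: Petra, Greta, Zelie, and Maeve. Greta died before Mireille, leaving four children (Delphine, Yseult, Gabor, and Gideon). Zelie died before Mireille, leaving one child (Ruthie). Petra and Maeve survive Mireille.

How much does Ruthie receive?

Ruthie receives 2,820,000.

Xiomara takes one-quarter of 15,040,000 = 3,760,000. The remaining 11,280,000 passes to the descendants.
The descendants' portion (11,280,000) is divided into 4 shares of 2,820,000: Petra and Maeve each take 2,820,000; Greta's 2,820,000 share passes to Greta's issue; Zelie's 2,820,000 share passes to Zelie's issue.
Greta's share (2,820,000) is divided into 4 shares of 705,000: Delphine, Yseult, Gabor, and Gideon each take 705,000.
Zelie's share (2,820,000) passes entirely to Ruthie.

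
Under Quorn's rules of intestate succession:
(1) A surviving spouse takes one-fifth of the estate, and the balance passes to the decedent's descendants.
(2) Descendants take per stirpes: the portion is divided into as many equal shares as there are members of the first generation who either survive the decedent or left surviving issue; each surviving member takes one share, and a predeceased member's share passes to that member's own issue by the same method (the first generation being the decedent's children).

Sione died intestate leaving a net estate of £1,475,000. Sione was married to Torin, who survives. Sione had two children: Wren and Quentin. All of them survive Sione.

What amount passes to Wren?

Wren receives £590,000.

Torin takes one-fifth of £1,475,000 = £295,000. The remaining £1,180,000 passes to the descendants.
The descendants' portion (£1,180,000) is divided into 2 shares of £590,000: Wren and Quentin each take £590,000.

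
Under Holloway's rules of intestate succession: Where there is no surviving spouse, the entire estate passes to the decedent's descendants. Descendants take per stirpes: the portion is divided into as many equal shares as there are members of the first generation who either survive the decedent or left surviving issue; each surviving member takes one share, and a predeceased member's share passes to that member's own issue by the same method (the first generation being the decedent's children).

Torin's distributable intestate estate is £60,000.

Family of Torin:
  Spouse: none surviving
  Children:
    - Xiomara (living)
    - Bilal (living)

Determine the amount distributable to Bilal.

The entire £60,000 passes to the descendants.
That amount (£60,000) is divided into 2 shares of £30,000: Xiomara and Bilal each take £30,000.

Bilal receives £30,000.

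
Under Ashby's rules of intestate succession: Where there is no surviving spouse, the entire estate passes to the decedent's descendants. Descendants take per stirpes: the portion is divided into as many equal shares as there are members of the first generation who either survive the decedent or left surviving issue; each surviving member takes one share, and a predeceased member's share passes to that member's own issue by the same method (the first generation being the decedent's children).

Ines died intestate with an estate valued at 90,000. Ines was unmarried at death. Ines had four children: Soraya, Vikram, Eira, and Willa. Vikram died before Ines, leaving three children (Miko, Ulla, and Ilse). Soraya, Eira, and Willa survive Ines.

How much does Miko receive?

The entire 90,000 passes to the descendants.
That amount (90,000) is divided into 4 shares of 22,500: Soraya, Eira, and Willa each take 22,500; Vikram's 22,500 share passes to Vikram's issue.
Vikram's share (22,500) is divided into 3 shares of 7,500: Miko, Ulla, and Ilse each take 7,500.

Miko receives 7,500.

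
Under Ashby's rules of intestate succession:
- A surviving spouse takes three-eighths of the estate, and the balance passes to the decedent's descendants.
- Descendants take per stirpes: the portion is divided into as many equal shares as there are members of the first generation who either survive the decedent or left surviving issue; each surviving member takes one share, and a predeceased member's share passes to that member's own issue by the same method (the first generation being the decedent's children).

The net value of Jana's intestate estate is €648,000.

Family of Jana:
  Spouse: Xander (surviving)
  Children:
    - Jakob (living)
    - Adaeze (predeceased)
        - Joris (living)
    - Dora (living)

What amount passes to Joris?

Xander takes three-eighths of €648,000 = €243,000. The remaining €405,000 passes to the descendants.
The descendants' portion (€405,000) is divided into 3 shares of €135,000: Jakob and Dora each take €135,000; Adaeze's €135,000 share passes to Adaeze's issue.
Adaeze's share (€135,000) passes entirely to Joris.

Joris receives €135,000.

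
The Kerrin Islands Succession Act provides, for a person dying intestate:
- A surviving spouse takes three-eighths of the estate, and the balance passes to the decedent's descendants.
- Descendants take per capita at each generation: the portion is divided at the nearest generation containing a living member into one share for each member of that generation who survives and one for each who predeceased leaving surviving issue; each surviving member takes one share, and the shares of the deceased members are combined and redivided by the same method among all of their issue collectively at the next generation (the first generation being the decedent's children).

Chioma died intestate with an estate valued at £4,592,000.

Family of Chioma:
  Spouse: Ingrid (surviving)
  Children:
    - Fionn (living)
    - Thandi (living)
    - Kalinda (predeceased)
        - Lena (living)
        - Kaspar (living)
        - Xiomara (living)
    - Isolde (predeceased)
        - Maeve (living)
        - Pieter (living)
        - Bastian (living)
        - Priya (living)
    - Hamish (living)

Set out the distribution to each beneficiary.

Ingrid: £1,722,000; Fionn: £574,000; Thandi: £574,000; Lena: £164,000; Kaspar: £164,000; Xiomara: £164,000; Maeve: £164,000; Pieter: £164,000; Bastian: £164,000; Priya: £164,000; Hamish: £574,000

Ingrid takes three-eighths of £4,592,000 = £1,722,000. The remaining £2,870,000 passes to the descendants.
The descendants' portion (£2,870,000) is divided at the children's generation into 5 shares of £574,000. Fionn, Thandi, and Hamish each take £574,000. The 2 shares of the deceased (Kalinda and Isolde) are combined into a pool of £1,148,000.
That pool (£1,148,000) is divided at the grandchildren's generation equally among Lena, Kaspar, Xiomara, Maeve, Pieter, Bastian, and Priya: £164,000 each.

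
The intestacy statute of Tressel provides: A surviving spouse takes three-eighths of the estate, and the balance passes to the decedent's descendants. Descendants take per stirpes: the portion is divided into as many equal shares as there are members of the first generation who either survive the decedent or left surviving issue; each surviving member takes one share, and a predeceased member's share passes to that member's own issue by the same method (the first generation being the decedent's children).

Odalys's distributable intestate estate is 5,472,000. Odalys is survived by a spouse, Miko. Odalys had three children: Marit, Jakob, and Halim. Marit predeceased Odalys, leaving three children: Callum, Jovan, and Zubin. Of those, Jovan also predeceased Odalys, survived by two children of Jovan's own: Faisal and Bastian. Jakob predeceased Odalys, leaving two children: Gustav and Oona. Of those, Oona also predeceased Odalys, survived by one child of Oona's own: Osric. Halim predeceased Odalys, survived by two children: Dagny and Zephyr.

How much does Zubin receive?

Zubin receives 380,000.

Miko takes three-eighths of 5,472,000 = 2,052,000. The remaining 3,420,000 passes to the descendants.
The descendants' portion (3,420,000) is divided into 3 shares of 1,140,000: Marit's 1,140,000 share passes to Marit's issue; Jakob's 1,140,000 share passes to Jakob's issue; Halim's 1,140,000 share passes to Halim's issue.
Marit's share (1,140,000) is divided into 3 shares of 380,000: Callum and Zubin each take 380,000; Jovan's 380,000 share passes to Jovan's issue.
Jovan's share (380,000) is divided into 2 shares of 190,000: Faisal and Bastian each take 190,000.
Jakob's share (1,140,000) is divided into 2 shares of 570,000: Gustav takes 570,000; Oona's 570,000 share passes to Oona's issue.
Oona's share (570,000) passes entirely to Osric.
Halim's share (1,140,000) is divided into 2 shares of 570,000: Dagny and Zephyr each take 570,000.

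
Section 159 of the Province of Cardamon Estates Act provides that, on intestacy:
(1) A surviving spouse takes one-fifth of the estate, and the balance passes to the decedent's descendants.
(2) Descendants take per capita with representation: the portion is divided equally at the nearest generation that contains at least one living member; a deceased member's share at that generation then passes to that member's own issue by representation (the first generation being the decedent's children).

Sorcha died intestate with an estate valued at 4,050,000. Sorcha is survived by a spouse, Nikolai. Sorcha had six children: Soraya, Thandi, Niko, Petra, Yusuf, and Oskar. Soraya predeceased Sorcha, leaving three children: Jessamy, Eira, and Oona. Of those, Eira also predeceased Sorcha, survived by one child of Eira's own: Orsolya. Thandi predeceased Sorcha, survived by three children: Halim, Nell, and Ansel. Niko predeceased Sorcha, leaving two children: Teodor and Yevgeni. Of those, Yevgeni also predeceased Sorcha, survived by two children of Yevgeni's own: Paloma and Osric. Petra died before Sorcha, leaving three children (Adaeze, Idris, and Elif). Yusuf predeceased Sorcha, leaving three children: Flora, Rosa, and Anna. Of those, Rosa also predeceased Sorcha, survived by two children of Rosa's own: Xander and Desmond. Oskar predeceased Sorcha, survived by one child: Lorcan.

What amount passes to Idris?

Nikolai takes one-fifth of 4,050,000 = 810,000. The remaining 3,240,000 passes to the descendants.
No child survives, so the initial division is made at the grandchildren's generation.
The descendants' portion (3,240,000) is divided into 15 shares of 216,000: Jessamy, Oona, Halim, Nell, Ansel, Teodor, Adaeze, Idris, Elif, Flora, Anna, and Lorcan each take 216,000; Eira's 216,000 share passes to Eira's issue; Yevgeni's 216,000 share passes to Yevgeni's issue; Rosa's 216,000 share passes to Rosa's issue.
Eira's share (216,000) passes entirely to Orsolya.
Yevgeni's share (216,000) is divided into 2 shares of 108,000: Paloma and Osric each take 108,000.
Rosa's share (216,000) is divided into 2 shares of 108,000: Xander and Desmond each take 108,000.

Idris receives 216,000.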